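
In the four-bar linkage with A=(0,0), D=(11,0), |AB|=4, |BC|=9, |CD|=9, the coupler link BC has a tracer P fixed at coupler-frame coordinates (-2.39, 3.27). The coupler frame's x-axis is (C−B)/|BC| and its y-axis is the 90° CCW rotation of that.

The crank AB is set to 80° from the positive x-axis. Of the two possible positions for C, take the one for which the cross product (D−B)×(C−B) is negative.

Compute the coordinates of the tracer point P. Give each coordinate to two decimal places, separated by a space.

A=(0,0), D=(11.00,0)
B = A + 4.00·(cos80°, sin80°) = (0.6946, 3.9392)
|BD| = 11.0326
circle(B,9.00) ∩ circle(D,9.00): a=5.5163, h=7.1113
  candidates: C₊=(8.3864,8.6121) cross=78.456; C₋=(3.3082,-4.6729) cross=-78.456
  mode - wants cross < 0 → take C=(3.3082,-4.6729) (cross=-78.456)
ex = (C−B)/|BC| = (0.2904,-0.9569); ey = (0.9569,0.2904)
P = B + -2.39·ex + 3.27·ey = (3.1296,7.1758)

3.13 7.18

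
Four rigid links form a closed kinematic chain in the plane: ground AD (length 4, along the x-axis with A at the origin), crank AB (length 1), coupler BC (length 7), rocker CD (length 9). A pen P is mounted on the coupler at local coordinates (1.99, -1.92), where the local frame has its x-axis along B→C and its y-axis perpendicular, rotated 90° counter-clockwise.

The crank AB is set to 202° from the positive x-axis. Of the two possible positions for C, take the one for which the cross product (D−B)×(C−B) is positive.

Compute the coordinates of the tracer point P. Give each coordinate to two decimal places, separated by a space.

0.59 1.94

A=(0,0), D=(4.00,0)
B = A + 1.00·(cos202°, sin202°) = (-0.9272, -0.3746)
|BD| = 4.9414
circle(B,7.00) ∩ circle(D,9.00): a=-0.7672, h=6.9578
  candidates: C₊=(-2.2197,6.5050) cross=34.381; C₋=(-1.1647,-7.3706) cross=-34.381
  mode + wants cross > 0 → take C=(-2.2197,6.5050) (cross=34.381)
ex = (C−B)/|BC| = (-0.1846,0.9828); ey = (-0.9828,-0.1846)
P = B + 1.99·ex + -1.92·ey = (0.5924,1.9357)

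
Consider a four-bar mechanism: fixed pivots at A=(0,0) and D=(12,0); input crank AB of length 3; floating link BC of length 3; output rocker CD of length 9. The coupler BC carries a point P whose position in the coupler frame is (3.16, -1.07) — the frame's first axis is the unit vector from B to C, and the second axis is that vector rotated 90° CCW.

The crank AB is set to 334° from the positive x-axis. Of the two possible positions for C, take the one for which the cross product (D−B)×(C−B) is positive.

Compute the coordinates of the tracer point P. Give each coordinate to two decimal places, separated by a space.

A=(0,0), D=(12.00,0)
B = A + 3.00·(cos334°, sin334°) = (2.6964, -1.3151)
|BD| = 9.3961
circle(B,3.00) ∩ circle(D,9.00): a=0.8667, h=2.8721
  candidates: C₊=(3.1525,1.6500) cross=26.986; C₋=(3.9565,-4.0376) cross=-26.986
  mode + wants cross > 0 → take C=(3.1525,1.6500) (cross=26.986)
ex = (C−B)/|BC| = (0.1521,0.9884); ey = (-0.9884,0.1521)
P = B + 3.16·ex + -1.07·ey = (4.2344,1.6454)

4.23 1.65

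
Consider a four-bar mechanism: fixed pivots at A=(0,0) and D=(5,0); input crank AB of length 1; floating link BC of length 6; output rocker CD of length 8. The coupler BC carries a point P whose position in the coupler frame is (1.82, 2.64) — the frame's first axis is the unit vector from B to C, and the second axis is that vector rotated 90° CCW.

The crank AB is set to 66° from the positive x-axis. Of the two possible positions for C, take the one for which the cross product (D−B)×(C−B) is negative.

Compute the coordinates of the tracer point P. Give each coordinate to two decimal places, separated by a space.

A=(0,0), D=(5.00,0)
B = A + 1.00·(cos66°, sin66°) = (0.4067, 0.9135)
|BD| = 4.6832
circle(B,6.00) ∩ circle(D,8.00): a=-0.6478, h=5.9649
  candidates: C₊=(0.9350,6.8902) cross=27.935; C₋=(-1.3922,-4.8104) cross=-27.935
  mode - wants cross < 0 → take C=(-1.3922,-4.8104) (cross=-27.935)
ex = (C−B)/|BC| = (-0.2998,-0.9540); ey = (0.9540,-0.2998)
P = B + 1.82·ex + 2.64·ey = (2.3796,-1.6142)

2.38 -1.61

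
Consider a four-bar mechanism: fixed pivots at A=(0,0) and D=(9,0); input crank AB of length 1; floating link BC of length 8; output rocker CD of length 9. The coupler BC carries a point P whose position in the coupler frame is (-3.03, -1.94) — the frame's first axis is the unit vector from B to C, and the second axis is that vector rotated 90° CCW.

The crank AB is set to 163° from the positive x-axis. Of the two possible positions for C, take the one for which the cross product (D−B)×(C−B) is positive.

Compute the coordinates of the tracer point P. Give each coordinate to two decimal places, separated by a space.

-0.96 -3.31

A=(0,0), D=(9.00,0)
B = A + 1.00·(cos163°, sin163°) = (-0.9563, 0.2924)
|BD| = 9.9606
circle(B,8.00) ∩ circle(D,9.00): a=4.1269, h=6.8533
  candidates: C₊=(3.3700,7.0216) cross=68.263; C₋=(2.9677,-6.6792) cross=-68.263
  mode + wants cross > 0 → take C=(3.3700,7.0216) (cross=68.263)
ex = (C−B)/|BC| = (0.5408,0.8412); ey = (-0.8412,0.5408)
P = B + -3.03·ex + -1.94·ey = (-0.9631,-3.3055)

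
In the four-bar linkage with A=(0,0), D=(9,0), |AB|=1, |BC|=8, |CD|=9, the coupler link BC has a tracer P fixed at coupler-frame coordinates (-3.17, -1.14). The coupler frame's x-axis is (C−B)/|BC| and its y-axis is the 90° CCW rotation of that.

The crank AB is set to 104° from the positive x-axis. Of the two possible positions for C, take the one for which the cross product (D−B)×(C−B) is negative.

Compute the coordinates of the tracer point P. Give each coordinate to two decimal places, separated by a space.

-2.48 3.49

A=(0,0), D=(9.00,0)
B = A + 1.00·(cos104°, sin104°) = (-0.2419, 0.9703)
|BD| = 9.2927
circle(B,8.00) ∩ circle(D,9.00): a=3.7317, h=7.0763
  candidates: C₊=(4.2082,7.6183) cross=65.758; C₋=(2.7305,-6.4570) cross=-65.758
  mode - wants cross < 0 → take C=(2.7305,-6.4570) (cross=-65.758)
ex = (C−B)/|BC| = (0.3715,-0.9284); ey = (0.9284,0.3715)
P = B + -3.17·ex + -1.14·ey = (-2.4781,3.4898)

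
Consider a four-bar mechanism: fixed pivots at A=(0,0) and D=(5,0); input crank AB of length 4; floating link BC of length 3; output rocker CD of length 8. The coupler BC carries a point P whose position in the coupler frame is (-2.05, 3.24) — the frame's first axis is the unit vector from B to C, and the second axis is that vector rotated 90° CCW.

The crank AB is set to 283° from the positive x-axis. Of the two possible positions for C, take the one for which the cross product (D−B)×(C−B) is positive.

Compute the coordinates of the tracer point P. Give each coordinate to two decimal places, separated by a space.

2.73 -7.27

A=(0,0), D=(5.00,0)
B = A + 4.00·(cos283°, sin283°) = (0.8998, -3.8975)
|BD| = 5.6570
circle(B,3.00) ∩ circle(D,8.00): a=-2.0327, h=2.2064
  candidates: C₊=(-2.0936,-3.6987) cross=12.482; C₋=(0.9466,-6.8971) cross=-12.482
  mode + wants cross > 0 → take C=(-2.0936,-3.6987) (cross=12.482)
ex = (C−B)/|BC| = (-0.9978,0.0662); ey = (-0.0662,-0.9978)
P = B + -2.05·ex + 3.24·ey = (2.7307,-7.2662)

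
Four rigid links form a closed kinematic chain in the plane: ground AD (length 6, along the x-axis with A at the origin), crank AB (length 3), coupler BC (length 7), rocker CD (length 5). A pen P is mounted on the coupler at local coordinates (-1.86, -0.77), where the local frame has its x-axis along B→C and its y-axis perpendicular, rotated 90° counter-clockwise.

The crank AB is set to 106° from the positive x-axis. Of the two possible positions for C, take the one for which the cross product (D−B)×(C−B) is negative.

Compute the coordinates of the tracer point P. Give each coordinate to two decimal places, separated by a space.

A=(0,0), D=(6.00,0)
B = A + 3.00·(cos106°, sin106°) = (-0.8269, 2.8838)
|BD| = 7.4110
circle(B,7.00) ∩ circle(D,5.00): a=5.3247, h=4.5439
  candidates: C₊=(5.8463,4.9976) cross=33.675; C₋=(2.3100,-3.3740) cross=-33.675
  mode - wants cross < 0 → take C=(2.3100,-3.3740) (cross=-33.675)
ex = (C−B)/|BC| = (0.4481,-0.8940); ey = (0.8940,0.4481)
P = B + -1.86·ex + -0.77·ey = (-2.3488,4.2015)

-2.35 4.20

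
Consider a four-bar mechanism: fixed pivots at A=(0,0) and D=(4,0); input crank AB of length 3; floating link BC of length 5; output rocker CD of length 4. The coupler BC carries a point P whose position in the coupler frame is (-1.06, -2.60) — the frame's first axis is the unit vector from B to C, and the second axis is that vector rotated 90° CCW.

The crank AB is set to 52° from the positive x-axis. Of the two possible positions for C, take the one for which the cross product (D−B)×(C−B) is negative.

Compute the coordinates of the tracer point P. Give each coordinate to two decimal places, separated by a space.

A=(0,0), D=(4.00,0)
B = A + 3.00·(cos52°, sin52°) = (1.8470, 2.3640)
|BD| = 3.1975
circle(B,5.00) ∩ circle(D,4.00): a=3.0061, h=3.9954
  candidates: C₊=(6.8251,2.8318) cross=12.775; C₋=(0.9172,-2.5488) cross=-12.775
  mode - wants cross < 0 → take C=(0.9172,-2.5488) (cross=-12.775)
ex = (C−B)/|BC| = (-0.1860,-0.9826); ey = (0.9826,-0.1860)
P = B + -1.06·ex + -2.60·ey = (-0.5105,3.8890)

-0.51 3.89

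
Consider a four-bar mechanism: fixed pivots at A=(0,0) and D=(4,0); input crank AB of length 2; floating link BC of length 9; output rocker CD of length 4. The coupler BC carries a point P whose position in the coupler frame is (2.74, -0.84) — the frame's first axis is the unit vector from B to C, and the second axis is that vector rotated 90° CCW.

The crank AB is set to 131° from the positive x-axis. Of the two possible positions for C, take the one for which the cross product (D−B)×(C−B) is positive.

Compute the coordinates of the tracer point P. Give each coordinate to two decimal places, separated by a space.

A=(0,0), D=(4.00,0)
B = A + 2.00·(cos131°, sin131°) = (-1.3121, 1.5094)
|BD| = 5.5224
circle(B,9.00) ∩ circle(D,4.00): a=8.6463, h=2.4982
  candidates: C₊=(7.6878,1.5493) cross=13.796; C₋=(6.3221,-3.2569) cross=-13.796
  mode + wants cross > 0 → take C=(7.6878,1.5493) (cross=13.796)
ex = (C−B)/|BC| = (1.0000,0.0044); ey = (-0.0044,1.0000)
P = B + 2.74·ex + -0.84·ey = (1.4316,0.6816)

1.43 0.68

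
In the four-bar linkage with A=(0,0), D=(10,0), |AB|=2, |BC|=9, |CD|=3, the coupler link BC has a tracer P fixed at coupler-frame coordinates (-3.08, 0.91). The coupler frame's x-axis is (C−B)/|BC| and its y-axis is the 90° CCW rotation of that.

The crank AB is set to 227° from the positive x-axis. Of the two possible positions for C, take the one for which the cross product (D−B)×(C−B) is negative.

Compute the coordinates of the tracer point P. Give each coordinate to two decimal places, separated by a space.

A=(0,0), D=(10.00,0)
B = A + 2.00·(cos227°, sin227°) = (-1.3640, -1.4627)
|BD| = 11.4577
circle(B,9.00) ∩ circle(D,3.00): a=8.8709, h=1.5192
  candidates: C₊=(7.2403,1.1765) cross=17.407; C₋=(7.6282,-1.8370) cross=-17.407
  mode - wants cross < 0 → take C=(7.6282,-1.8370) (cross=-17.407)
ex = (C−B)/|BC| = (0.9991,-0.0416); ey = (0.0416,0.9991)
P = B + -3.08·ex + 0.91·ey = (-4.4035,-0.4254)

-4.40 -0.43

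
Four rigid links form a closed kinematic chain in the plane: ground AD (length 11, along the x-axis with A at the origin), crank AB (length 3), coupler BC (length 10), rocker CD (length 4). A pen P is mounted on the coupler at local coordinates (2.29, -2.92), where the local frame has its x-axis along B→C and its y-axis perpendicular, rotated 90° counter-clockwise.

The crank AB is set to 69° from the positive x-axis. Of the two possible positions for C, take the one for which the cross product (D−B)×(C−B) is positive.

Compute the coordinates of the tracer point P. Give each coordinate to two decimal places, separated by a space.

A=(0,0), D=(11.00,0)
B = A + 3.00·(cos69°, sin69°) = (1.0751, 2.8007)
|BD| = 10.3125
circle(B,10.00) ∩ circle(D,4.00): a=9.2290, h=3.8505
  candidates: C₊=(11.0029,4.0000) cross=39.708; C₋=(8.9115,-3.4115) cross=-39.708
  mode + wants cross > 0 → take C=(11.0029,4.0000) (cross=39.708)
ex = (C−B)/|BC| = (0.9928,0.1199); ey = (-0.1199,0.9928)
P = B + 2.29·ex + -2.92·ey = (3.6988,0.1764)

3.70 0.18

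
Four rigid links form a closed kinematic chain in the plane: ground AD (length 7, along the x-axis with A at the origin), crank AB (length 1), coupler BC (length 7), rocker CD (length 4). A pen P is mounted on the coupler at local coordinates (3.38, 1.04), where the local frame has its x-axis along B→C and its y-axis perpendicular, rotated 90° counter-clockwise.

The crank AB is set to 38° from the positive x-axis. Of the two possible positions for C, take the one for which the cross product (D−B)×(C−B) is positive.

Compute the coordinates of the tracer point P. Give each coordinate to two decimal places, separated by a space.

A=(0,0), D=(7.00,0)
B = A + 1.00·(cos38°, sin38°) = (0.7880, 0.6157)
|BD| = 6.2424
circle(B,7.00) ∩ circle(D,4.00): a=5.7644, h=3.9713
  candidates: C₊=(6.9160,3.9991) cross=24.791; C₋=(6.1326,-3.9048) cross=-24.791
  mode + wants cross > 0 → take C=(6.9160,3.9991) (cross=24.791)
ex = (C−B)/|BC| = (0.8754,0.4834); ey = (-0.4834,0.8754)
P = B + 3.38·ex + 1.04·ey = (3.2443,3.1598)

3.24 3.16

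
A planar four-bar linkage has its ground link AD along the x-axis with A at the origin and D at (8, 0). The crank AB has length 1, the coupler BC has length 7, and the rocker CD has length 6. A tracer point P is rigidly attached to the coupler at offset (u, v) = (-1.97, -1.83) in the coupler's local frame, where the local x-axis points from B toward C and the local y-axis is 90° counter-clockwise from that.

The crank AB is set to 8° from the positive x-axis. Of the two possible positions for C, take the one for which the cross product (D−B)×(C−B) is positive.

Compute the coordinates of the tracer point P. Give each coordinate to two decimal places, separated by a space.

A=(0,0), D=(8.00,0)
B = A + 1.00·(cos8°, sin8°) = (0.9903, 0.1392)
|BD| = 7.0111
circle(B,7.00) ∩ circle(D,6.00): a=4.4327, h=5.4177
  candidates: C₊=(5.5296,5.4678) cross=37.984; C₋=(5.3145,-5.3655) cross=-37.984
  mode + wants cross > 0 → take C=(5.5296,5.4678) (cross=37.984)
ex = (C−B)/|BC| = (0.6485,0.7612); ey = (-0.7612,0.6485)
P = B + -1.97·ex + -1.83·ey = (1.1058,-2.5472)

1.11 -2.55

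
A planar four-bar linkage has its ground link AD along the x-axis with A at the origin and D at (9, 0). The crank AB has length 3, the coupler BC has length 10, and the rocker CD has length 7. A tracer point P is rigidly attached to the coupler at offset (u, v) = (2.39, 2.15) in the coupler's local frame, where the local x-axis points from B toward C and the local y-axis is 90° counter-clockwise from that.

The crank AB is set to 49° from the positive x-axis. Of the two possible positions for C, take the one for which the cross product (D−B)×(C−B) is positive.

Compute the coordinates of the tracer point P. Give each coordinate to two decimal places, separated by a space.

A=(0,0), D=(9.00,0)
B = A + 3.00·(cos49°, sin49°) = (1.9682, 2.2641)
|BD| = 7.3873
circle(B,10.00) ∩ circle(D,7.00): a=7.1455, h=6.9958
  candidates: C₊=(10.9140,6.7333) cross=51.681; C₋=(6.6257,-6.5850) cross=-51.681
  mode + wants cross > 0 → take C=(10.9140,6.7333) (cross=51.681)
ex = (C−B)/|BC| = (0.8946,0.4469); ey = (-0.4469,0.8946)
P = B + 2.39·ex + 2.15·ey = (3.1454,5.2556)

3.15 5.26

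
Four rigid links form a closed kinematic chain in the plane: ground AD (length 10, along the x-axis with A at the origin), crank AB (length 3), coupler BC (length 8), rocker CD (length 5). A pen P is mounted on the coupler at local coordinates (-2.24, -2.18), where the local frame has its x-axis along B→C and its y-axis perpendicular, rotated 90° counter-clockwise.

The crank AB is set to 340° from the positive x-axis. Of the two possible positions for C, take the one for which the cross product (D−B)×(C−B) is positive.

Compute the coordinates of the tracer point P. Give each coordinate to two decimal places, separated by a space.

A=(0,0), D=(10.00,0)
B = A + 3.00·(cos340°, sin340°) = (2.8191, -1.0261)
|BD| = 7.2539
circle(B,8.00) ∩ circle(D,5.00): a=6.3152, h=4.9111
  candidates: C₊=(8.3761,4.7289) cross=35.624; C₋=(9.7654,-4.9945) cross=-35.624
  mode + wants cross > 0 → take C=(8.3761,4.7289) (cross=35.624)
ex = (C−B)/|BC| = (0.6946,0.7194); ey = (-0.7194,0.6946)
P = B + -2.24·ex + -2.18·ey = (2.8314,-4.1517)

2.83 -4.15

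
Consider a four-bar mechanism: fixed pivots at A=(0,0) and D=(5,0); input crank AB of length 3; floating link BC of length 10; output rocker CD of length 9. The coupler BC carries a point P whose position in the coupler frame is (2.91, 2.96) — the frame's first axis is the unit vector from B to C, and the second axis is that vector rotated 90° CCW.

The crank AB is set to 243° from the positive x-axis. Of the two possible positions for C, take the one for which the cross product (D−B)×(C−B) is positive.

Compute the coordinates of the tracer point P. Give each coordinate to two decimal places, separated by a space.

A=(0,0), D=(5.00,0)
B = A + 3.00·(cos243°, sin243°) = (-1.3620, -2.6730)
|BD| = 6.9007
circle(B,10.00) ∩ circle(D,9.00): a=4.8270, h=8.7578
  candidates: C₊=(-0.3042,7.2709) cross=60.435; C₋=(6.4806,-8.8774) cross=-60.435
  mode + wants cross > 0 → take C=(-0.3042,7.2709) (cross=60.435)
ex = (C−B)/|BC| = (0.1058,0.9944); ey = (-0.9944,0.1058)
P = B + 2.91·ex + 2.96·ey = (-3.9975,0.5338)

-4.00 0.53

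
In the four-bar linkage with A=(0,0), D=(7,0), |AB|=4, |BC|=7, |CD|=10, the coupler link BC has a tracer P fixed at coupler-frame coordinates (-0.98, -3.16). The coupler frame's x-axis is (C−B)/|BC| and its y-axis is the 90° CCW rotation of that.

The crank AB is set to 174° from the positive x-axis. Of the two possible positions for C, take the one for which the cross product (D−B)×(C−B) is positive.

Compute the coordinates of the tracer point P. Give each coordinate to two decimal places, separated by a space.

-1.69 -1.98

A=(0,0), D=(7.00,0)
B = A + 4.00·(cos174°, sin174°) = (-3.9781, 0.4181)
|BD| = 10.9860
circle(B,7.00) ∩ circle(D,10.00): a=3.1719, h=6.2401
  candidates: C₊=(-0.5710,6.5330) cross=68.554; C₋=(-1.0460,-5.9382) cross=-68.554
  mode + wants cross > 0 → take C=(-0.5710,6.5330) (cross=68.554)
ex = (C−B)/|BC| = (0.4867,0.8736); ey = (-0.8736,0.4867)
P = B + -0.98·ex + -3.16·ey = (-1.6946,-1.9760)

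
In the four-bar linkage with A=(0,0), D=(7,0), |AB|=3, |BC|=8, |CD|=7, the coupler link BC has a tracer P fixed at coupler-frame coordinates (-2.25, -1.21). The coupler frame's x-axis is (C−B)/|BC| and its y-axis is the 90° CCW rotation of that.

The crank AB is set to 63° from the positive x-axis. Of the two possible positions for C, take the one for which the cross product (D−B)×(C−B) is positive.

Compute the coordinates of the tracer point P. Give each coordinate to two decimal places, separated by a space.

A=(0,0), D=(7.00,0)
B = A + 3.00·(cos63°, sin63°) = (1.3620, 2.6730)
|BD| = 6.2396
circle(B,8.00) ∩ circle(D,7.00): a=4.3218, h=6.7322
  candidates: C₊=(8.1511,6.9047) cross=42.006; C₋=(2.3831,-5.2615) cross=-42.006
  mode + wants cross > 0 → take C=(8.1511,6.9047) (cross=42.006)
ex = (C−B)/|BC| = (0.8486,0.5290); ey = (-0.5290,0.8486)
P = B + -2.25·ex + -1.21·ey = (0.0926,0.4560)

0.09 0.46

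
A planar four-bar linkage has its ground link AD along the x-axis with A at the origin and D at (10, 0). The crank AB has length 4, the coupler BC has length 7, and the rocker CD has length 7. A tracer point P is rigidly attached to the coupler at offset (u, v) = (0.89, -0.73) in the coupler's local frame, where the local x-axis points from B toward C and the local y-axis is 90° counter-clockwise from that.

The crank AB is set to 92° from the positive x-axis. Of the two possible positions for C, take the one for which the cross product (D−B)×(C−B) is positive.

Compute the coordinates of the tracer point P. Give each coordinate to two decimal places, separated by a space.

0.93 3.57

A=(0,0), D=(10.00,0)
B = A + 4.00·(cos92°, sin92°) = (-0.1396, 3.9976)
|BD| = 10.8992
circle(B,7.00) ∩ circle(D,7.00): a=5.4496, h=4.3934
  candidates: C₊=(6.5416,6.0860) cross=47.884; C₋=(3.3188,-2.0884) cross=-47.884
  mode + wants cross > 0 → take C=(6.5416,6.0860) (cross=47.884)
ex = (C−B)/|BC| = (0.9545,0.2983); ey = (-0.2983,0.9545)
P = B + 0.89·ex + -0.73·ey = (0.9277,3.5663)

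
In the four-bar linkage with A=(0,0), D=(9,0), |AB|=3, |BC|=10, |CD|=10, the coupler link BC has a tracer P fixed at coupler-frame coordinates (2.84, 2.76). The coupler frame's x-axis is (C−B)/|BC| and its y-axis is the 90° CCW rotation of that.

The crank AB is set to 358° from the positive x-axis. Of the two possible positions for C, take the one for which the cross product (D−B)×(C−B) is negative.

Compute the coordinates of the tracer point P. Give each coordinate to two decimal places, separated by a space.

A=(0,0), D=(9.00,0)
B = A + 3.00·(cos358°, sin358°) = (2.9982, -0.1047)
|BD| = 6.0027
circle(B,10.00) ∩ circle(D,10.00): a=3.0014, h=9.5390
  candidates: C₊=(5.8327,9.4852) cross=57.260; C₋=(6.1655,-9.5899) cross=-57.260
  mode - wants cross < 0 → take C=(6.1655,-9.5899) (cross=-57.260)
ex = (C−B)/|BC| = (0.3167,-0.9485); ey = (0.9485,0.3167)
P = B + 2.84·ex + 2.76·ey = (6.5156,-1.9243)

6.52 -1.92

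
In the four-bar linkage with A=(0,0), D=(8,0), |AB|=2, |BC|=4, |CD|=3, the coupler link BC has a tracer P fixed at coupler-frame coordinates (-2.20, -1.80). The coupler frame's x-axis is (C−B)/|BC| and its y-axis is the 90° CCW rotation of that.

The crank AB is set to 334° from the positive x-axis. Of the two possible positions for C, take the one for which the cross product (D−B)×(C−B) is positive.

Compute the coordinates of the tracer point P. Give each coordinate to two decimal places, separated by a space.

A=(0,0), D=(8.00,0)
B = A + 2.00·(cos334°, sin334°) = (1.7976, -0.8767)
|BD| = 6.2641
circle(B,4.00) ∩ circle(D,3.00): a=3.6908, h=1.5421
  candidates: C₊=(5.2362,1.1668) cross=9.660; C₋=(5.6679,-1.8871) cross=-9.660
  mode + wants cross > 0 → take C=(5.2362,1.1668) (cross=9.660)
ex = (C−B)/|BC| = (0.8597,0.5109); ey = (-0.5109,0.8597)
P = B + -2.20·ex + -1.80·ey = (0.8259,-3.5481)

0.83 -3.55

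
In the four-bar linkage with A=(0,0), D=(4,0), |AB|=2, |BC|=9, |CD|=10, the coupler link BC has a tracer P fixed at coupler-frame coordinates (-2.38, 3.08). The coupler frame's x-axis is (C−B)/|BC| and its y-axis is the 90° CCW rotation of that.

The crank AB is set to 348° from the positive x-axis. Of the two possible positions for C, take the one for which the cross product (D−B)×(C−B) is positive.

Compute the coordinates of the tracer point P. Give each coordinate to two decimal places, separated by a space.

A=(0,0), D=(4.00,0)
B = A + 2.00·(cos348°, sin348°) = (1.9563, -0.4158)
|BD| = 2.0856
circle(B,9.00) ∩ circle(D,10.00): a=-3.5123, h=8.2864
  candidates: C₊=(-3.1376,7.0039) cross=17.282; C₋=(0.1667,-9.2361) cross=-17.282
  mode + wants cross > 0 → take C=(-3.1376,7.0039) (cross=17.282)
ex = (C−B)/|BC| = (-0.5660,0.8244); ey = (-0.8244,-0.5660)
P = B + -2.38·ex + 3.08·ey = (0.7642,-4.1212)

0.76 -4.12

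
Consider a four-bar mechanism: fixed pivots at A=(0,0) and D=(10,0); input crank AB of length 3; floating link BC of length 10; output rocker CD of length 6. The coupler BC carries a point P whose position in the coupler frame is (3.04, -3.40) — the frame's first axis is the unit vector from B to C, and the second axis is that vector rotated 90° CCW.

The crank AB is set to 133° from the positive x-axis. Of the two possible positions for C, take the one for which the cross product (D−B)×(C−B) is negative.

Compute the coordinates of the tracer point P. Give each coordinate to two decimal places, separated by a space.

A=(0,0), D=(10.00,0)
B = A + 3.00·(cos133°, sin133°) = (-2.0460, 2.1941)
|BD| = 12.2442
circle(B,10.00) ∩ circle(D,6.00): a=8.7356, h=4.8672
  candidates: C₊=(7.4204,5.4171) cross=59.595; C₋=(5.6760,-4.1597) cross=-59.595
  mode - wants cross < 0 → take C=(5.6760,-4.1597) (cross=-59.595)
ex = (C−B)/|BC| = (0.7722,-0.6354); ey = (0.6354,0.7722)
P = B + 3.04·ex + -3.40·ey = (-1.8588,-2.3630)

-1.86 -2.36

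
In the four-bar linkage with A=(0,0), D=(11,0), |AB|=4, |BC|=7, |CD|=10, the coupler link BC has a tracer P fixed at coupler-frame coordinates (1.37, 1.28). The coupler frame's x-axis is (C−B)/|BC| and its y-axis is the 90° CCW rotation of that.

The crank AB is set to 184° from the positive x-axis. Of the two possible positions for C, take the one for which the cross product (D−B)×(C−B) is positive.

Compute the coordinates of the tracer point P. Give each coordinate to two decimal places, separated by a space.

A=(0,0), D=(11.00,0)
B = A + 4.00·(cos184°, sin184°) = (-3.9903, -0.2790)
|BD| = 14.9929
circle(B,7.00) ∩ circle(D,10.00): a=5.7956, h=3.9257
  candidates: C₊=(1.7313,3.7538) cross=58.857; C₋=(1.8774,-4.0961) cross=-58.857
  mode + wants cross > 0 → take C=(1.7313,3.7538) (cross=58.857)
ex = (C−B)/|BC| = (0.8174,0.5761); ey = (-0.5761,0.8174)
P = B + 1.37·ex + 1.28·ey = (-3.6079,1.5565)

-3.61 1.56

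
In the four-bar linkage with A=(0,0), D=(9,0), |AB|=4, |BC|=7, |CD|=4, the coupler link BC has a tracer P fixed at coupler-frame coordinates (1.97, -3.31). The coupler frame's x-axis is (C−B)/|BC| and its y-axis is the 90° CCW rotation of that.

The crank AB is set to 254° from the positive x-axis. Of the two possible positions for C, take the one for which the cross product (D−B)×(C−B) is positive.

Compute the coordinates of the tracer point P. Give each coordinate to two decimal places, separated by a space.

A=(0,0), D=(9.00,0)
B = A + 4.00·(cos254°, sin254°) = (-1.1025, -3.8450)
|BD| = 10.8095
circle(B,7.00) ∩ circle(D,4.00): a=6.9312, h=0.9790
  candidates: C₊=(5.0271,-0.4645) cross=10.583; C₋=(5.7236,-2.2946) cross=-10.583
  mode + wants cross > 0 → take C=(5.0271,-0.4645) (cross=10.583)
ex = (C−B)/|BC| = (0.8757,0.4829); ey = (-0.4829,0.8757)
P = B + 1.97·ex + -3.31·ey = (2.2210,-5.7921)

2.22 -5.79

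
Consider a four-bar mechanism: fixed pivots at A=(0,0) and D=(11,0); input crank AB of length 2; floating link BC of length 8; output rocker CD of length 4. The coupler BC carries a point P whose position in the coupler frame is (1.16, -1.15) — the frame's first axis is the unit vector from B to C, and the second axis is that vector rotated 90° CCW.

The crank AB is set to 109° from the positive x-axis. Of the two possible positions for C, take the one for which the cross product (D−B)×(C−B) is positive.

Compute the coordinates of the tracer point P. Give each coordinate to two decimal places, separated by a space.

0.47 0.70

A=(0,0), D=(11.00,0)
B = A + 2.00·(cos109°, sin109°) = (-0.6511, 1.8910)
|BD| = 11.8036
circle(B,8.00) ∩ circle(D,4.00): a=7.9351, h=1.0171
  candidates: C₊=(7.3444,1.6238) cross=12.006; C₋=(7.0185,-0.3842) cross=-12.006
  mode + wants cross > 0 → take C=(7.3444,1.6238) (cross=12.006)
ex = (C−B)/|BC| = (0.9994,-0.0334); ey = (0.0334,0.9994)
P = B + 1.16·ex + -1.15·ey = (0.4698,0.7029)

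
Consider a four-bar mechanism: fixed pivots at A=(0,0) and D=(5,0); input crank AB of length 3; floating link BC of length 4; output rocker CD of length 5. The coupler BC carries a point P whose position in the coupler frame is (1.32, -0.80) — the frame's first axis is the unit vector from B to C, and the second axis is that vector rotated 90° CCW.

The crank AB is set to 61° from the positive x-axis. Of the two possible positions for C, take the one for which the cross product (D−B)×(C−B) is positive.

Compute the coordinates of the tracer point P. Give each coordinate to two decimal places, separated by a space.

2.99 2.76

A=(0,0), D=(5.00,0)
B = A + 3.00·(cos61°, sin61°) = (1.4544, 2.6239)
|BD| = 4.4109
circle(B,4.00) ∩ circle(D,5.00): a=1.1852, h=3.8204
  candidates: C₊=(4.6797,4.9897) cross=16.851; C₋=(0.1345,-1.1521) cross=-16.851
  mode + wants cross > 0 → take C=(4.6797,4.9897) (cross=16.851)
ex = (C−B)/|BC| = (0.8063,0.5915); ey = (-0.5915,0.8063)
P = B + 1.32·ex + -0.80·ey = (2.9920,2.7595)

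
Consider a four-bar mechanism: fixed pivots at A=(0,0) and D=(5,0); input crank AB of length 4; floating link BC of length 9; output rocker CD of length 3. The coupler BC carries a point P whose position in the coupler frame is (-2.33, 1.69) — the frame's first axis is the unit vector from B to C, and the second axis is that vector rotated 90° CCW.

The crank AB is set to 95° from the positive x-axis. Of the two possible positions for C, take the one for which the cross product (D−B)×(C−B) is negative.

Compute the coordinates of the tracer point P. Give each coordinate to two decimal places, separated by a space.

-0.52 6.86

A=(0,0), D=(5.00,0)
B = A + 4.00·(cos95°, sin95°) = (-0.3486, 3.9848)
|BD| = 6.6698
circle(B,9.00) ∩ circle(D,3.00): a=8.7324, h=2.1785
  candidates: C₊=(7.9555,0.5147) cross=14.530; C₋=(5.3525,-2.9792) cross=-14.530
  mode - wants cross < 0 → take C=(5.3525,-2.9792) (cross=-14.530)
ex = (C−B)/|BC| = (0.6335,-0.7738); ey = (0.7738,0.6335)
P = B + -2.33·ex + 1.69·ey = (-0.5169,6.8582)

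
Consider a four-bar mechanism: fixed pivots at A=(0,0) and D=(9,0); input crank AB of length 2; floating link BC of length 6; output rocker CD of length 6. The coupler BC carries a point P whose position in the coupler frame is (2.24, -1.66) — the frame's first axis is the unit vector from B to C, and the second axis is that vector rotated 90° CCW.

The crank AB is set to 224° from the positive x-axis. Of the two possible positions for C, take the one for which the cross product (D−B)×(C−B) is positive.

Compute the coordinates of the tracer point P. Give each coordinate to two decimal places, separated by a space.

A=(0,0), D=(9.00,0)
B = A + 2.00·(cos224°, sin224°) = (-1.4387, -1.3893)
|BD| = 10.5307
circle(B,6.00) ∩ circle(D,6.00): a=5.2654, h=2.8768
  candidates: C₊=(3.4011,2.1570) cross=30.295; C₋=(4.1602,-3.5463) cross=-30.295
  mode + wants cross > 0 → take C=(3.4011,2.1570) (cross=30.295)
ex = (C−B)/|BC| = (0.8066,0.5911); ey = (-0.5911,0.8066)
P = B + 2.24·ex + -1.66·ey = (1.3493,-1.4044)

1.35 -1.40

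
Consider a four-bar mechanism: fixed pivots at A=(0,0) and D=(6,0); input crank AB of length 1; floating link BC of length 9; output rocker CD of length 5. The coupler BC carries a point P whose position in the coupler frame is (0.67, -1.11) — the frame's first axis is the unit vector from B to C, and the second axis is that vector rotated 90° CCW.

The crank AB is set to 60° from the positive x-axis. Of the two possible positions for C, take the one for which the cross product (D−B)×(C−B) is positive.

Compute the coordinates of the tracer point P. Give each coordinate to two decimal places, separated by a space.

A=(0,0), D=(6.00,0)
B = A + 1.00·(cos60°, sin60°) = (0.5000, 0.8660)
|BD| = 5.5678
circle(B,9.00) ∩ circle(D,5.00): a=7.8128, h=4.4676
  candidates: C₊=(8.9126,4.0640) cross=24.875; C₋=(7.5228,-4.7625) cross=-24.875
  mode + wants cross > 0 → take C=(8.9126,4.0640) (cross=24.875)
ex = (C−B)/|BC| = (0.9347,0.3553); ey = (-0.3553,0.9347)
P = B + 0.67·ex + -1.11·ey = (1.5207,0.0665)

1.52 0.07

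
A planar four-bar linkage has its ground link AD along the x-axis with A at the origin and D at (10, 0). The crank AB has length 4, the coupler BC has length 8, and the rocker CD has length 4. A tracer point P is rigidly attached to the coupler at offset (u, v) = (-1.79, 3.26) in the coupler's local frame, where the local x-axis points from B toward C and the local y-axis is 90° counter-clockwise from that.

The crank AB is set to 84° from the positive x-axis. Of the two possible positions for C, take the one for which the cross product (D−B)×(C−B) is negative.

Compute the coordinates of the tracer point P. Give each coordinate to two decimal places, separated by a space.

1.33 7.58

A=(0,0), D=(10.00,0)
B = A + 4.00·(cos84°, sin84°) = (0.4181, 3.9781)
|BD| = 10.3749
circle(B,8.00) ∩ circle(D,4.00): a=7.5007, h=2.7820
  candidates: C₊=(8.4122,3.6714) cross=28.862; C₋=(6.2788,-1.4673) cross=-28.862
  mode - wants cross < 0 → take C=(6.2788,-1.4673) (cross=-28.862)
ex = (C−B)/|BC| = (0.7326,-0.6807); ey = (0.6807,0.7326)
P = B + -1.79·ex + 3.26·ey = (1.3258,7.5847)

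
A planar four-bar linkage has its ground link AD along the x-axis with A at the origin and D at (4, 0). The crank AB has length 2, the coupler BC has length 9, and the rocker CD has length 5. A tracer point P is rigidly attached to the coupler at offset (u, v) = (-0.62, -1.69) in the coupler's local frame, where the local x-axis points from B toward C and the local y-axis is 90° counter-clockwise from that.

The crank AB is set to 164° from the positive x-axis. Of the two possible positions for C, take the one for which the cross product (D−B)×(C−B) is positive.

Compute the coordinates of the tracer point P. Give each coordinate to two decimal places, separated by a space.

-1.74 -1.24

A=(0,0), D=(4.00,0)
B = A + 2.00·(cos164°, sin164°) = (-1.9225, 0.5513)
|BD| = 5.9481
circle(B,9.00) ∩ circle(D,5.00): a=7.6814, h=4.6900
  candidates: C₊=(6.1605,4.5091) cross=27.896; C₋=(5.2912,-4.8304) cross=-27.896
  mode + wants cross > 0 → take C=(6.1605,4.5091) (cross=27.896)
ex = (C−B)/|BC| = (0.8981,0.4398); ey = (-0.4398,0.8981)
P = B + -0.62·ex + -1.69·ey = (-1.7362,-1.2392)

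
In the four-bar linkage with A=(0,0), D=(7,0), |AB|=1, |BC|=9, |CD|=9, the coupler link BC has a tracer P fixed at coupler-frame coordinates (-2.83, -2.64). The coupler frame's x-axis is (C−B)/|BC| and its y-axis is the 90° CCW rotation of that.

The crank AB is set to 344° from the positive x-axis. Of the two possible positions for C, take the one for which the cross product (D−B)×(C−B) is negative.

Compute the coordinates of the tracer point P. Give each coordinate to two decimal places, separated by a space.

A=(0,0), D=(7.00,0)
B = A + 1.00·(cos344°, sin344°) = (0.9613, -0.2756)
|BD| = 6.0450
circle(B,9.00) ∩ circle(D,9.00): a=3.0225, h=8.4773
  candidates: C₊=(3.5941,8.3307) cross=51.245; C₋=(4.3672,-8.6063) cross=-51.245
  mode - wants cross < 0 → take C=(4.3672,-8.6063) (cross=-51.245)
ex = (C−B)/|BC| = (0.3784,-0.9256); ey = (0.9256,0.3784)
P = B + -2.83·ex + -2.64·ey = (-2.5534,1.3448)

-2.55 1.34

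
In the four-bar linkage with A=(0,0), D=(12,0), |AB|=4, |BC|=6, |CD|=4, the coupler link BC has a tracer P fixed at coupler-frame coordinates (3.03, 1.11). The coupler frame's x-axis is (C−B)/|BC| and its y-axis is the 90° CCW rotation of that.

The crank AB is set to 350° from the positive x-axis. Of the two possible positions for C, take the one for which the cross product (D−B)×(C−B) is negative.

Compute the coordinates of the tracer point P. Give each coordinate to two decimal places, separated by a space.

A=(0,0), D=(12.00,0)
B = A + 4.00·(cos350°, sin350°) = (3.9392, -0.6946)
|BD| = 8.0906
circle(B,6.00) ∩ circle(D,4.00): a=5.2813, h=2.8474
  candidates: C₊=(8.9566,2.5957) cross=23.037; C₋=(9.4455,-3.0781) cross=-23.037
  mode - wants cross < 0 → take C=(9.4455,-3.0781) (cross=-23.037)
ex = (C−B)/|BC| = (0.9177,-0.3972); ey = (0.3972,0.9177)
P = B + 3.03·ex + 1.11·ey = (7.1608,-0.8796)

7.16 -0.88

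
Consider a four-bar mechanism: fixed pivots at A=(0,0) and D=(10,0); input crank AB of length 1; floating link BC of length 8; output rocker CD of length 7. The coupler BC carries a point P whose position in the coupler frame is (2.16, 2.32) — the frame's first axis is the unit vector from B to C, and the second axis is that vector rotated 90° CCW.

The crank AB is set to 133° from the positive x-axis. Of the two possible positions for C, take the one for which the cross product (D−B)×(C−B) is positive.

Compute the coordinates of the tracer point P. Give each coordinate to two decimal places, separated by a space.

-0.35 3.88

A=(0,0), D=(10.00,0)
B = A + 1.00·(cos133°, sin133°) = (-0.6820, 0.7314)
|BD| = 10.7070
circle(B,8.00) ∩ circle(D,7.00): a=6.0540, h=5.2297
  candidates: C₊=(5.7151,5.5353) cross=55.994; C₋=(5.0006,-4.8996) cross=-55.994
  mode + wants cross > 0 → take C=(5.7151,5.5353) (cross=55.994)
ex = (C−B)/|BC| = (0.7996,0.6005); ey = (-0.6005,0.7996)
P = B + 2.16·ex + 2.32·ey = (-0.3479,3.8836)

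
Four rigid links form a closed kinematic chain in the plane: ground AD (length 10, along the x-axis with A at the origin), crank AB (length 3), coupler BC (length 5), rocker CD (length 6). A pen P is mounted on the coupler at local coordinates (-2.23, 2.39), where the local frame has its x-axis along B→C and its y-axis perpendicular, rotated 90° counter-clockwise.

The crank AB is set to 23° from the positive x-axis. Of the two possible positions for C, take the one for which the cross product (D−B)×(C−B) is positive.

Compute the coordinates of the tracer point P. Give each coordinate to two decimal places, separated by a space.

-0.51 1.28

A=(0,0), D=(10.00,0)
B = A + 3.00·(cos23°, sin23°) = (2.7615, 1.1722)
|BD| = 7.3328
circle(B,5.00) ∩ circle(D,6.00): a=2.9163, h=4.0614
  candidates: C₊=(6.2896,4.7152) cross=29.781; C₋=(4.9911,-3.3032) cross=-29.781
  mode + wants cross > 0 → take C=(6.2896,4.7152) (cross=29.781)
ex = (C−B)/|BC| = (0.7056,0.7086); ey = (-0.7086,0.7056)
P = B + -2.23·ex + 2.39·ey = (-0.5055,1.2784)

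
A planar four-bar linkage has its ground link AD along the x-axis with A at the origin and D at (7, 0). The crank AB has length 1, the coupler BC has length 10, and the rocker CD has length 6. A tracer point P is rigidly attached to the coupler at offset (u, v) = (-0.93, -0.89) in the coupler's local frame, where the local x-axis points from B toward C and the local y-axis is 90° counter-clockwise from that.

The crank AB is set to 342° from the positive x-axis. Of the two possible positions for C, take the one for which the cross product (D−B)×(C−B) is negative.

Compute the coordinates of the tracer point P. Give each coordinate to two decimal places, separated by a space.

-0.30 -0.60

A=(0,0), D=(7.00,0)
B = A + 1.00·(cos342°, sin342°) = (0.9511, -0.3090)
|BD| = 6.0568
circle(B,10.00) ∩ circle(D,6.00): a=8.3117, h=5.5602
  candidates: C₊=(8.9683,5.6680) cross=33.677; C₋=(9.5356,-5.4379) cross=-33.677
  mode - wants cross < 0 → take C=(9.5356,-5.4379) (cross=-33.677)
ex = (C−B)/|BC| = (0.8585,-0.5129); ey = (0.5129,0.8585)
P = B + -0.93·ex + -0.89·ey = (-0.3038,-0.5961)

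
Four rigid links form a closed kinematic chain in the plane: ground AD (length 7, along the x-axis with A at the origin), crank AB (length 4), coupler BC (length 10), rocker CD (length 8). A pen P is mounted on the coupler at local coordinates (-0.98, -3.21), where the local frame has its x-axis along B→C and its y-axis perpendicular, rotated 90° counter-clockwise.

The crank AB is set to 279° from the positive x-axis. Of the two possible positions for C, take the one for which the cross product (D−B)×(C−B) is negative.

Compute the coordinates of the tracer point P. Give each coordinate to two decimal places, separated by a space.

-1.41 -6.62

A=(0,0), D=(7.00,0)
B = A + 4.00·(cos279°, sin279°) = (0.6257, -3.9508)
|BD| = 7.4993
circle(B,10.00) ∩ circle(D,8.00): a=6.1499, h=7.8854
  candidates: C₊=(1.6989,5.9915) cross=59.135; C₋=(10.0071,-7.4133) cross=-59.135
  mode - wants cross < 0 → take C=(10.0071,-7.4133) (cross=-59.135)
ex = (C−B)/|BC| = (0.9381,-0.3463); ey = (0.3463,0.9381)
P = B + -0.98·ex + -3.21·ey = (-1.4051,-6.6229)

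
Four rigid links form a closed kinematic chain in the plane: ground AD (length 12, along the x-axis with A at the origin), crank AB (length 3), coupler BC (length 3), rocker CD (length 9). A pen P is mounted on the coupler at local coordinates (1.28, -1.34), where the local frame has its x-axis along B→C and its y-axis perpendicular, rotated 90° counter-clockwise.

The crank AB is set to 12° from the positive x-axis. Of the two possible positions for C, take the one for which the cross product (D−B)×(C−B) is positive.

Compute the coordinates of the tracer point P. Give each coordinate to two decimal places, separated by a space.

A=(0,0), D=(12.00,0)
B = A + 3.00·(cos12°, sin12°) = (2.9344, 0.6237)
|BD| = 9.0870
circle(B,3.00) ∩ circle(D,9.00): a=0.5818, h=2.9430
  candidates: C₊=(3.7169,3.5199) cross=26.743; C₋=(3.3128,-2.3523) cross=-26.743
  mode + wants cross > 0 → take C=(3.7169,3.5199) (cross=26.743)
ex = (C−B)/|BC| = (0.2608,0.9654); ey = (-0.9654,0.2608)
P = B + 1.28·ex + -1.34·ey = (4.5619,1.5100)

4.56 1.51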